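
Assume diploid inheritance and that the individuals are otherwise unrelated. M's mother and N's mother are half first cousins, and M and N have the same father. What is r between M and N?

Relatedness sums over independent paths through distinct common ancestors.
M and N are related in two ways: half second cousins through their mothers (r = 1/64) and half-sibs through their shared father (r = 1/4).
r = 1/64 + 1/4 = 17/64 = 0.265625.

0.265625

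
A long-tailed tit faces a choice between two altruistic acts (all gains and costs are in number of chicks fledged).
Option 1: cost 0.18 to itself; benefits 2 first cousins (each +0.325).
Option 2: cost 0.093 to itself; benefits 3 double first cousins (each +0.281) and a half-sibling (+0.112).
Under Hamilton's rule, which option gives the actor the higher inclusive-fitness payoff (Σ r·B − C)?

Option 1: r to a first cousin = 0.125.
Option 1: Σ r·B − C = (2·0.125·0.325) − 0.18 = -0.09875.
Option 2: r to a double first cousin = 0.25.
Option 2: r to a half-sibling = 0.25.
Option 2: Σ r·B − C = (3·0.25·0.281 + 1·0.25·0.112) − 0.093 = 0.14575.
Option 2 has the higher net inclusive-fitness payoff.

Option 2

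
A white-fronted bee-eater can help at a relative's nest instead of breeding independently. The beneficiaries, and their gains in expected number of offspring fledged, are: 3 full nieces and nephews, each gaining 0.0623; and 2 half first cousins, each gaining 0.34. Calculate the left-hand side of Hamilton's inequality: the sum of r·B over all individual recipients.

0.089225

r to a full niece or nephew = 1/4 (full aunt/uncle↔niece/nephew: two paths of length 3 through the shared grandparent pair: r = 2·(1/2)^3 = 1/4).
r to a half first cousin = 0.0625 (half first cousins share one grandparent — one path of length 4: r = (1/2)^4 = 1/16).
Summing one r·B term per recipient: 3·0.25·0.0623 + 2·0.0625·0.34 = 0.089225.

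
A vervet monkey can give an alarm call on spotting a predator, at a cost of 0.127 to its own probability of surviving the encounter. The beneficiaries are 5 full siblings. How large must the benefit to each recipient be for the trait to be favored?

r to a full sibling = 1/2 (full sibs share both parents — two paths of length 2: r = 2·(1/2)^2 = 1/2).
Hamilton's rule with n recipients of equal r: n·r·B > C, so B > C/(n·r) = 0.127/(5·0.5) = 0.0508.

0.0508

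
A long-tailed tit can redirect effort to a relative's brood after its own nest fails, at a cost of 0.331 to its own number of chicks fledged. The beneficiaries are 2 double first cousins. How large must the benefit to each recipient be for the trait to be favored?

0.662

r to a double first cousin = 0.25 (double first cousins share both grandparent pairs — four paths of length 4: r = 4·(1/2)^4 = 1/4).
Hamilton's rule with n recipients of equal r: n·r·B > C, so B > C/(n·r) = 0.331/(2·0.25) = 0.662.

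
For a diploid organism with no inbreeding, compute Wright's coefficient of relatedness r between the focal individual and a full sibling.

Each parent–offspring link contributes a factor of 1/2, and independent paths through distinct common ancestors add.
Full sibs share both parents — two paths of length 2: r = 2·(1/2)^2 = 1/2.

0.5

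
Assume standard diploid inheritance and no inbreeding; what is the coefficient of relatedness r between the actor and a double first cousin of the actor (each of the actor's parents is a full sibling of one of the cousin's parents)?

0.25

Each parent–offspring link contributes a factor of 1/2, and independent paths through distinct common ancestors add.
Double first cousins share both grandparent pairs — four paths of length 4: r = 4·(1/2)^4 = 1/4.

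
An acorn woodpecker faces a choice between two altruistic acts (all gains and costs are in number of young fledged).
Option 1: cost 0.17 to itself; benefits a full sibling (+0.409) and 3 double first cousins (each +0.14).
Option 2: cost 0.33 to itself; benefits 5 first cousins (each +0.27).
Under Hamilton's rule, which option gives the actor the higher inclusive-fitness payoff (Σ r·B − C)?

Option 1

Option 1: r to a full sibling = 0.5.
Option 1: r to a double first cousin = 0.25.
Option 1: Σ r·B − C = (1·0.5·0.409 + 3·0.25·0.14) − 0.17 = 0.1395.
Option 2: r to a first cousin = 0.125.
Option 2: Σ r·B − C = (5·0.125·0.27) − 0.33 = -0.16125.
Option 1 has the higher net inclusive-fitness payoff.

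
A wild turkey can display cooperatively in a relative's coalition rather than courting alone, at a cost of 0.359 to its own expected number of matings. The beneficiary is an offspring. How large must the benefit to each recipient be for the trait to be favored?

r to an offspring = 1/2 (one parent–offspring link: r = (1/2)^1 = 1/2).
Hamilton's rule with n recipients of equal r: n·r·B > C, so B > C/(n·r) = 0.359/(1·0.5) = 0.718.

0.718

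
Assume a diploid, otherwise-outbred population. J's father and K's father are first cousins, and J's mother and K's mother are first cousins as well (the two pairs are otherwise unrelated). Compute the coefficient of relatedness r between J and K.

0.0625

Independent pedigree routes through distinct common ancestors add.
J and K are related in two ways: second cousins through their fathers (r = 1/32) and second cousins through their mothers (r = 1/32).
r = 1/32 + 1/32 = 0.0625.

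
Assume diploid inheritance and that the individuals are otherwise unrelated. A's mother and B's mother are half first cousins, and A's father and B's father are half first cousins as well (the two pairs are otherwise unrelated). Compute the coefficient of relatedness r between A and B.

0.03125

Independent pedigree routes through distinct common ancestors add.
A and B are related in two ways: half second cousins through their mothers (r = 1/64) and half second cousins through their fathers (r = 1/64).
r = 1/64 + 1/64 = 0.03125.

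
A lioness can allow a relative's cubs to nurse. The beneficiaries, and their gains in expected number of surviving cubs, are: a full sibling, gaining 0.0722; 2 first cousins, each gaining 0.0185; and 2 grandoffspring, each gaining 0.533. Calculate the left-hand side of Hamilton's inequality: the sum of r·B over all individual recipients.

r to a full sibling = 0.5 (full sibs share both parents — two paths of length 2: r = 2·(1/2)^2 = 1/2).
r to a first cousin = 1/8 (first cousins share one grandparent pair — two paths of length 4: r = 2·(1/2)^4 = 1/8).
r to a grandoffspring = 1/4 (two parent–offspring links: r = (1/2)^2 = 1/4).
Summing one r·B term per recipient: 1·0.5·0.0722 + 2·0.125·0.0185 + 2·0.25·0.533 = 0.307225.

0.307225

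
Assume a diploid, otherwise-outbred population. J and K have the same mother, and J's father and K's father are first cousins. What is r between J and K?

Relatedness sums over independent paths through distinct common ancestors.
J and K are related in two ways: half-sibs through their shared mother (r = 1/4) and second cousins through their fathers (r = 1/32).
r = 1/4 + 1/32 = 9/32 = 0.28125.

0.28125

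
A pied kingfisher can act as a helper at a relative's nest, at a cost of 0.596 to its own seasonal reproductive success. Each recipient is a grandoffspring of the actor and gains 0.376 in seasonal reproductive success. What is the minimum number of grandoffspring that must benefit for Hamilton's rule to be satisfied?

r to a grandoffspring = 0.25 (two parent–offspring links: r = (1/2)^2 = 1/4).
Hamilton's rule: n·r·B > C  ⇒  n > C/(r·B) = 0.596/(0.25·0.376) = 6.34.
The smallest integer exceeding 6.34 is 7.

7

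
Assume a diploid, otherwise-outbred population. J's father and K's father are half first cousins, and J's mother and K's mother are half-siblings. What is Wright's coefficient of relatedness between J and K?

Relatedness sums over independent paths through distinct common ancestors.
J and K are related in two ways: half second cousins through their fathers (r = 1/64) and half first cousins through their mothers (r = 1/16).
r = 1/64 + 1/16 = 0.078125.

0.078125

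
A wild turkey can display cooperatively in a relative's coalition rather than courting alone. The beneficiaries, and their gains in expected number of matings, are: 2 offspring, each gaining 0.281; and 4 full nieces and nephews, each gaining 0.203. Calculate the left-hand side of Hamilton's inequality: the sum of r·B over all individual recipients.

r to an offspring = 1/2 (one parent–offspring link: r = (1/2)^1 = 1/2).
r to a full niece or nephew = 1/4 (full aunt/uncle↔niece/nephew: two paths of length 3 through the shared grandparent pair: r = 2·(1/2)^3 = 1/4).
Summing one r·B term per recipient: 2·0.5·0.281 + 4·0.25·0.203 = 0.484.

0.484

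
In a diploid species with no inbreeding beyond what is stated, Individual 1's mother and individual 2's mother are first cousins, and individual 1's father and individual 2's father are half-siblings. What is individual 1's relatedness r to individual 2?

0.09375

Independent pedigree routes through distinct common ancestors add.
Individual 1 and individual 2 are related in two ways: second cousins through their mothers (r = 1/32) and half first cousins through their fathers (r = 1/16).
r = 1/32 + 1/16 = 0.09375.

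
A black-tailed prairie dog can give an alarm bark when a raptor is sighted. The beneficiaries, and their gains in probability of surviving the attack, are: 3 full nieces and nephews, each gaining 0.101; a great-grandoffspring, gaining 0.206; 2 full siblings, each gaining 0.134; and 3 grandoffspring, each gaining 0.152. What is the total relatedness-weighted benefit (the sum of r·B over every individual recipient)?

0.3495

r to a full niece or nephew = 0.25 (full aunt/uncle↔niece/nephew: two paths of length 3 through the shared grandparent pair: r = 2·(1/2)^3 = 1/4).
r to a great-grandoffspring = 0.125 (three parent–offspring links: r = (1/2)^3 = 1/8).
r to a full sibling = 0.5 (full sibs share both parents — two paths of length 2: r = 2·(1/2)^2 = 1/2).
r to a grandoffspring = 1/4 (two parent–offspring links: r = (1/2)^2 = 1/4).
Summing one r·B term per recipient: 3·0.25·0.101 + 1·0.125·0.206 + 2·0.5·0.134 + 3·0.25·0.152 = 0.3495.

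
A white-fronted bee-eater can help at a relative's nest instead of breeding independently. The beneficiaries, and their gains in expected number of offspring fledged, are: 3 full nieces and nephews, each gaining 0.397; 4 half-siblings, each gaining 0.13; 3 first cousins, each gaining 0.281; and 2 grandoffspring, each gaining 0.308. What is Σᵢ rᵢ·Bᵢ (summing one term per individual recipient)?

r to a full niece or nephew = 1/4 (full aunt/uncle↔niece/nephew: two paths of length 3 through the shared grandparent pair: r = 2·(1/2)^3 = 1/4).
r to a half-sibling = 1/4 (half-sibs share one parent — one path of length 2: r = (1/2)^2 = 1/4).
r to a first cousin = 1/8 (first cousins share one grandparent pair — two paths of length 4: r = 2·(1/2)^4 = 1/8).
r to a grandoffspring = 1/4 (two parent–offspring links: r = (1/2)^2 = 1/4).
Summing one r·B term per recipient: 3·0.25·0.397 + 4·0.25·0.13 + 3·0.125·0.281 + 2·0.25·0.308 = 0.687125.

0.687125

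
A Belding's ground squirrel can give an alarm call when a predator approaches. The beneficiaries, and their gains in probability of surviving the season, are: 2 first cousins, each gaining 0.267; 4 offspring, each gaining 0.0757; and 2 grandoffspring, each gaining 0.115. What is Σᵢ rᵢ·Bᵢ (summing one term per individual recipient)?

r to a first cousin = 0.125 (first cousins share one grandparent pair — two paths of length 4: r = 2·(1/2)^4 = 1/8).
r to an offspring = 1/2 (one parent–offspring link: r = (1/2)^1 = 1/2).
r to a grandoffspring = 0.25 (two parent–offspring links: r = (1/2)^2 = 1/4).
Summing one r·B term per recipient: 2·0.125·0.267 + 4·0.5·0.0757 + 2·0.25·0.115 = 0.27565.

0.27565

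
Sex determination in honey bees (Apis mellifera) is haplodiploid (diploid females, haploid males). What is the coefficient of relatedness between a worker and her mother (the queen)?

0.5

One meiotic link between diploid queen and diploid daughter: r = 1/2.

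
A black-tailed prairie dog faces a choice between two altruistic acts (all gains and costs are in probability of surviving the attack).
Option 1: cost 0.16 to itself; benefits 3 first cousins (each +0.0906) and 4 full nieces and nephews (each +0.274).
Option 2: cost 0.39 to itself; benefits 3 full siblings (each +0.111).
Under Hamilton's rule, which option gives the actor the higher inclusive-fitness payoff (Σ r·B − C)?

Option 1: r to a first cousin = 0.125.
Option 1: r to a full niece or nephew = 0.25.
Option 1: Σ r·B − C = (3·0.125·0.0906 + 4·0.25·0.274) − 0.16 = 0.147975.
Option 2: r to a full sibling = 0.5.
Option 2: Σ r·B − C = (3·0.5·0.111) − 0.39 = -0.2235.
Option 1 has the higher net inclusive-fitness payoff.

Option 1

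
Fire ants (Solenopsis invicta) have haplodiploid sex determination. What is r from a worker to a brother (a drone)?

0.25

Her haploid brother carries none of their father's genes and a random half of their mother's genome; that half matches the maternal half of her own genome with probability 1/2: r = 1/2 · 1/2 = 1/4.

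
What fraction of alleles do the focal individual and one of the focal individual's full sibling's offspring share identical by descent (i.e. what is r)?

Each parent–offspring link contributes a factor of 1/2, and independent paths through distinct common ancestors add.
Full aunt/uncle↔niece/nephew: two paths of length 3 through the shared grandparent pair: r = 2·(1/2)^3 = 1/4.

0.25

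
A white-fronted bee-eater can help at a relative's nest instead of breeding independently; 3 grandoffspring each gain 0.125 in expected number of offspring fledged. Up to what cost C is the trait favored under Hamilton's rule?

0.09375

r to a grandoffspring = 1/4 (two parent–offspring links: r = (1/2)^2 = 1/4).
Hamilton's rule: n·r·B > C, so the trait is favored while C < n·r·B = 3·0.25·0.125 = 0.09375.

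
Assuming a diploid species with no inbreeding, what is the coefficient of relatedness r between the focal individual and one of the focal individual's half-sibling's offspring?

0.125

Each parent–offspring link contributes a factor of 1/2, and independent paths through distinct common ancestors add.
Half-aunt/uncle↔niece/nephew: one path of length 3: r = (1/2)^3 = 1/8.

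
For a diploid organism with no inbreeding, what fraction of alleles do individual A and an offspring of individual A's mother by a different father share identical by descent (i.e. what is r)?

0.25

Each parent–offspring link contributes a factor of 1/2, and independent paths through distinct common ancestors add.
Half-sibs share one parent — one path of length 2: r = (1/2)^2 = 1/4.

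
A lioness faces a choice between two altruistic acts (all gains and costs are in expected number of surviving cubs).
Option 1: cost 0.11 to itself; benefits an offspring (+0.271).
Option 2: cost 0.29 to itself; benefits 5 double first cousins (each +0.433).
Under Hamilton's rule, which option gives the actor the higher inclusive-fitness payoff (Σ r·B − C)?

Option 1: r to an offspring = 0.5.
Option 1: Σ r·B − C = (1·0.5·0.271) − 0.11 = 0.0255.
Option 2: r to a double first cousin = 0.25.
Option 2: Σ r·B − C = (5·0.25·0.433) − 0.29 = 0.25125.
Option 2 has the higher net inclusive-fitness payoff.

Option 2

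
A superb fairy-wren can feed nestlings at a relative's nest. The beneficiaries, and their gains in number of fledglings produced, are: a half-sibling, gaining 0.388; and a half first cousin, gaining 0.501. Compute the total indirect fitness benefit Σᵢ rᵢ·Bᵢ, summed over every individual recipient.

r to a half-sibling = 0.25 (half-sibs share one parent — one path of length 2: r = (1/2)^2 = 1/4).
r to a half first cousin = 1/16 (half first cousins share one grandparent — one path of length 4: r = (1/2)^4 = 1/16).
Summing one r·B term per recipient: 1·0.25·0.388 + 1·0.0625·0.501 = 0.1283125.

0.1283125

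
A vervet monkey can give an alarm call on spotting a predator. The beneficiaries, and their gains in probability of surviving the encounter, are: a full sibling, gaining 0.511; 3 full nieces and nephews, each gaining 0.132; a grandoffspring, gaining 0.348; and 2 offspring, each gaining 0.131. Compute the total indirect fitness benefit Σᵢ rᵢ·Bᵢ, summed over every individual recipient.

0.5725

r to a full sibling = 1/2 (full sibs share both parents — two paths of length 2: r = 2·(1/2)^2 = 1/2).
r to a full niece or nephew = 0.25 (full aunt/uncle↔niece/nephew: two paths of length 3 through the shared grandparent pair: r = 2·(1/2)^3 = 1/4).
r to a grandoffspring = 1/4 (two parent–offspring links: r = (1/2)^2 = 1/4).
r to an offspring = 0.5 (one parent–offspring link: r = (1/2)^1 = 1/2).
Summing one r·B term per recipient: 1·0.5·0.511 + 3·0.25·0.132 + 1·0.25·0.348 + 2·0.5·0.131 = 0.5725.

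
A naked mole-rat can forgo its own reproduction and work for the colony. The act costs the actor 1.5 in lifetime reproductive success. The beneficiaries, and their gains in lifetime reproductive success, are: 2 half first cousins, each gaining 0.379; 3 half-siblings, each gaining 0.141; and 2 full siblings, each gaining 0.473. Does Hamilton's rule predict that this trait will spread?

Hamilton's rule: the trait is favored when the sum of r·B over every recipient exceeds the actor's cost C.
r to a half first cousin = 0.0625 (half first cousins share one grandparent — one path of length 4: r = (1/2)^4 = 1/16).
r to a half-sibling = 1/4 (half-sibs share one parent — one path of length 2: r = (1/2)^2 = 1/4).
r to a full sibling = 1/2 (full sibs share both parents — two paths of length 2: r = 2·(1/2)^2 = 1/2).
Summing one r·B term per recipient: 2·0.0625·0.379 + 3·0.25·0.141 + 2·0.5·0.473 = 0.626125.
0.626125 < 1.5: the indirect benefit is less than the cost.

No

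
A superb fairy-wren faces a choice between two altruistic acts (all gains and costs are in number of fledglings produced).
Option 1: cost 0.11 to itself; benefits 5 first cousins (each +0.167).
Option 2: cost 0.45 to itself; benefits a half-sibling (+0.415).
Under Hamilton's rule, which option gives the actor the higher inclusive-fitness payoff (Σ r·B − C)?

Option 1: r to a first cousin = 0.125.
Option 1: Σ r·B − C = (5·0.125·0.167) − 0.11 = -0.005625.
Option 2: r to a half-sibling = 0.25.
Option 2: Σ r·B − C = (1·0.25·0.415) − 0.45 = -0.34625.
Option 1 has the higher net inclusive-fitness payoff.

Option 1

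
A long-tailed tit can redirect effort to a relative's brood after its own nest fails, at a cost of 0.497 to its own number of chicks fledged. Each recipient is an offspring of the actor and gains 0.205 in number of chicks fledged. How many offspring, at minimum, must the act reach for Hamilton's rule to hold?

r to an offspring = 0.5 (one parent–offspring link: r = (1/2)^1 = 1/2).
Hamilton's rule: n·r·B > C  ⇒  n > C/(r·B) = 0.497/(0.5·0.205) = 4.849.
The smallest integer exceeding 4.849 is 5.

5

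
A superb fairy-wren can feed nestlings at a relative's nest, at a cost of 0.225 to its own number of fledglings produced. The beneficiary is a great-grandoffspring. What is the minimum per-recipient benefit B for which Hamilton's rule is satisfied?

1.8

r to a great-grandoffspring = 0.125 (three parent–offspring links: r = (1/2)^3 = 1/8).
Hamilton's rule with n recipients of equal r: n·r·B > C, so B > C/(n·r) = 0.225/(1·0.125) = 1.8.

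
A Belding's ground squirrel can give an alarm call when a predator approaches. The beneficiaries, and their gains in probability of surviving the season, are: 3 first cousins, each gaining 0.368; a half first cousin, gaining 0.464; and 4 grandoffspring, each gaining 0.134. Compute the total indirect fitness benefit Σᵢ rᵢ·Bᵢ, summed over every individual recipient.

r to a first cousin = 0.125 (first cousins share one grandparent pair — two paths of length 4: r = 2·(1/2)^4 = 1/8).
r to a half first cousin = 1/16 (half first cousins share one grandparent — one path of length 4: r = (1/2)^4 = 1/16).
r to a grandoffspring = 0.25 (two parent–offspring links: r = (1/2)^2 = 1/4).
Summing one r·B term per recipient: 3·0.125·0.368 + 1·0.0625·0.464 + 4·0.25·0.134 = 0.301.

0.301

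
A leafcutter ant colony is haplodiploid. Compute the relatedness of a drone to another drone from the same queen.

0.5

Haploid brothers each carry a random half of the queen's diploid genome, so on average they share half: r = 1/2.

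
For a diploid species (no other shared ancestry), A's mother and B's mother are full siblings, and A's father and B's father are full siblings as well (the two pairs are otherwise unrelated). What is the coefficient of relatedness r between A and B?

With two independent routes of shared ancestry, r is the sum of the two contributions.
A and B are related in two ways: first cousins through their mothers (r = 1/8) and first cousins through their fathers (r = 1/8) — i.e. double first cousins.
r = 1/8 + 1/8 = 1/4 = 0.25.

0.25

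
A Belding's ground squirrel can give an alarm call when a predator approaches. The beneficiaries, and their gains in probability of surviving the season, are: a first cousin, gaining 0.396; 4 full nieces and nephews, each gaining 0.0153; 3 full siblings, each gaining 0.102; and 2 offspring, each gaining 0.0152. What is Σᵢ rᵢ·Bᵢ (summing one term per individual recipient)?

0.233

r to a first cousin = 1/8 (first cousins share one grandparent pair — two paths of length 4: r = 2·(1/2)^4 = 1/8).
r to a full niece or nephew = 0.25 (full aunt/uncle↔niece/nephew: two paths of length 3 through the shared grandparent pair: r = 2·(1/2)^3 = 1/4).
r to a full sibling = 0.5 (full sibs share both parents — two paths of length 2: r = 2·(1/2)^2 = 1/2).
r to an offspring = 0.5 (one parent–offspring link: r = (1/2)^1 = 1/2).
Summing one r·B term per recipient: 1·0.125·0.396 + 4·0.25·0.0153 + 3·0.5·0.102 + 2·0.5·0.0152 = 0.233.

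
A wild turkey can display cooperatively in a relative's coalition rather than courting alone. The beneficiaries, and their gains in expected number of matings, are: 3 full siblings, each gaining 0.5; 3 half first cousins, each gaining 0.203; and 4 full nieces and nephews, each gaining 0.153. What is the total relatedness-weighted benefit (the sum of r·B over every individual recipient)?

0.9410625

r to a full sibling = 1/2 (full sibs share both parents — two paths of length 2: r = 2·(1/2)^2 = 1/2).
r to a half first cousin = 0.0625 (half first cousins share one grandparent — one path of length 4: r = (1/2)^4 = 1/16).
r to a full niece or nephew = 1/4 (full aunt/uncle↔niece/nephew: two paths of length 3 through the shared grandparent pair: r = 2·(1/2)^3 = 1/4).
Summing one r·B term per recipient: 3·0.5·0.5 + 3·0.0625·0.203 + 4·0.25·0.153 = 0.9410625.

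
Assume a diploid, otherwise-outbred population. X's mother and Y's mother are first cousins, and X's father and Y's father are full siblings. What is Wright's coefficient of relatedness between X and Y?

With two independent routes of shared ancestry, r is the sum of the two contributions.
X and Y are related in two ways: second cousins through their mothers (r = 1/32) and first cousins through their fathers (r = 1/8).
r = 1/32 + 1/8 = 0.15625.

0.15625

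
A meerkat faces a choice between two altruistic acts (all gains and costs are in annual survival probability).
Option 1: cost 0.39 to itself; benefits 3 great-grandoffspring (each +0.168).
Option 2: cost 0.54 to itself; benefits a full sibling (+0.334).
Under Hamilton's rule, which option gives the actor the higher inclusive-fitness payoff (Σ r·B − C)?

Option 1

Option 1: r to a great-grandoffspring = 0.125.
Option 1: Σ r·B − C = (3·0.125·0.168) − 0.39 = -0.327.
Option 2: r to a full sibling = 0.5.
Option 2: Σ r·B − C = (1·0.5·0.334) − 0.54 = -0.373.
Option 1 has the higher net inclusive-fitness payoff.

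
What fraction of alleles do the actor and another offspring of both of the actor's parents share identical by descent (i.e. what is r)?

Each parent–offspring link contributes a factor of 1/2, and independent paths through distinct common ancestors add.
Full sibs share both parents — two paths of length 2: r = 2·(1/2)^2 = 1/2.

0.5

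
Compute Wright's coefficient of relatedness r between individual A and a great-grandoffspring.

Each parent–offspring link contributes a factor of 1/2, and independent paths through distinct common ancestors add.
Three parent–offspring links: r = (1/2)^3 = 1/8.

0.125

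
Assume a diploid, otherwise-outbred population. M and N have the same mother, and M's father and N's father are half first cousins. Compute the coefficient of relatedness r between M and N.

Relatedness sums over independent paths through distinct common ancestors.
M and N are related in two ways: half-sibs through their shared mother (r = 1/4) and half second cousins through their fathers (r = 1/64).
r = 1/4 + 1/64 = 17/64 = 0.265625.

0.265625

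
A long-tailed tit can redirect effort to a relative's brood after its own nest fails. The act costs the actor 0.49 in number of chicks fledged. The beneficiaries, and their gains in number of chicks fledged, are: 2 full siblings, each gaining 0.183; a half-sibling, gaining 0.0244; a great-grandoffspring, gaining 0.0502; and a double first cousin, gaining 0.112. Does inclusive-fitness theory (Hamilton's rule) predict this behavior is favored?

No

Hamilton's rule: the trait is favored when the sum of r·B over every recipient exceeds the actor's cost C.
r to a full sibling = 0.5 (full sibs share both parents — two paths of length 2: r = 2·(1/2)^2 = 1/2).
r to a half-sibling = 0.25 (half-sibs share one parent — one path of length 2: r = (1/2)^2 = 1/4).
r to a great-grandoffspring = 1/8 (three parent–offspring links: r = (1/2)^3 = 1/8).
r to a double first cousin = 1/4 (double first cousins share both grandparent pairs — four paths of length 4: r = 4·(1/2)^4 = 1/4).
Summing one r·B term per recipient: 2·0.5·0.183 + 1·0.25·0.0244 + 1·0.125·0.0502 + 1·0.25·0.112 = 0.223375.
0.223375 < 0.49: the indirect benefit is less than the cost.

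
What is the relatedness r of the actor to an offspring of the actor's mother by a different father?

Each parent–offspring link contributes a factor of 1/2, and independent paths through distinct common ancestors add.
Half-sibs share one parent — one path of length 2: r = (1/2)^2 = 1/4.

0.25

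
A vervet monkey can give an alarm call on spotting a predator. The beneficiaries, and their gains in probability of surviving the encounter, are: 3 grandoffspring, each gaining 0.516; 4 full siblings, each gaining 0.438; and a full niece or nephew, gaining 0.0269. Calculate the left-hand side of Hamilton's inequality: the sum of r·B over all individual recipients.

1.269725

r to a grandoffspring = 1/4 (two parent–offspring links: r = (1/2)^2 = 1/4).
r to a full sibling = 1/2 (full sibs share both parents — two paths of length 2: r = 2·(1/2)^2 = 1/2).
r to a full niece or nephew = 0.25 (full aunt/uncle↔niece/nephew: two paths of length 3 through the shared grandparent pair: r = 2·(1/2)^3 = 1/4).
Summing one r·B term per recipient: 3·0.25·0.516 + 4·0.5·0.438 + 1·0.25·0.0269 = 1.269725.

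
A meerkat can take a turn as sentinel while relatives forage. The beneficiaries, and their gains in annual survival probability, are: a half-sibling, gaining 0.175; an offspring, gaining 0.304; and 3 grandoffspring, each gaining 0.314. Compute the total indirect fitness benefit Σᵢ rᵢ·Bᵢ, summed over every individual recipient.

r to a half-sibling = 1/4 (half-sibs share one parent — one path of length 2: r = (1/2)^2 = 1/4).
r to an offspring = 1/2 (one parent–offspring link: r = (1/2)^1 = 1/2).
r to a grandoffspring = 1/4 (two parent–offspring links: r = (1/2)^2 = 1/4).
Summing one r·B term per recipient: 1·0.25·0.175 + 1·0.5·0.304 + 3·0.25·0.314 = 0.43125.

0.43125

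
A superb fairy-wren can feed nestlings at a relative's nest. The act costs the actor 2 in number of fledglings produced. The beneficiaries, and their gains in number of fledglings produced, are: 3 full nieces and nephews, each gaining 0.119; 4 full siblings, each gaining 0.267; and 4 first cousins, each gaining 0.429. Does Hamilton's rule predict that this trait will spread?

Hamilton's rule: the trait is favored when the sum of r·B over every recipient exceeds the actor's cost C.
r to a full niece or nephew = 0.25 (full aunt/uncle↔niece/nephew: two paths of length 3 through the shared grandparent pair: r = 2·(1/2)^3 = 1/4).
r to a full sibling = 1/2 (full sibs share both parents — two paths of length 2: r = 2·(1/2)^2 = 1/2).
r to a first cousin = 0.125 (first cousins share one grandparent pair — two paths of length 4: r = 2·(1/2)^4 = 1/8).
Summing one r·B term per recipient: 3·0.25·0.119 + 4·0.5·0.267 + 4·0.125·0.429 = 0.83775.
0.83775 < 2: the indirect benefit is less than the cost.

No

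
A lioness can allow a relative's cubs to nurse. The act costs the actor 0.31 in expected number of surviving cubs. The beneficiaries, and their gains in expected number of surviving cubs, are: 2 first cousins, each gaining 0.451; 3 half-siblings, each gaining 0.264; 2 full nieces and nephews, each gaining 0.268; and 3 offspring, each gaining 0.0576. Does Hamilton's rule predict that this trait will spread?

Hamilton's rule: the trait is favored when the sum of r·B over every recipient exceeds the actor's cost C.
r to a first cousin = 1/8 (first cousins share one grandparent pair — two paths of length 4: r = 2·(1/2)^4 = 1/8).
r to a half-sibling = 1/4 (half-sibs share one parent — one path of length 2: r = (1/2)^2 = 1/4).
r to a full niece or nephew = 1/4 (full aunt/uncle↔niece/nephew: two paths of length 3 through the shared grandparent pair: r = 2·(1/2)^3 = 1/4).
r to an offspring = 0.5 (one parent–offspring link: r = (1/2)^1 = 1/2).
Summing one r·B term per recipient: 2·0.125·0.451 + 3·0.25·0.264 + 2·0.25·0.268 + 3·0.5·0.0576 = 0.53115.
0.53115 > 0.31: the indirect benefit exceeds the cost.

Yes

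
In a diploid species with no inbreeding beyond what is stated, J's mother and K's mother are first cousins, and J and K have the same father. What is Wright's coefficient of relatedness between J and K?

With two independent routes of shared ancestry, r is the sum of the two contributions.
J and K are related in two ways: second cousins through their mothers (r = 1/32) and half-sibs through their shared father (r = 1/4).
r = 1/32 + 1/4 = 9/32 = 0.28125.

0.28125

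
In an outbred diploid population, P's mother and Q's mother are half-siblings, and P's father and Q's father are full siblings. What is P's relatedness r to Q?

Independent pedigree routes through distinct common ancestors add.
P and Q are related in two ways: half first cousins through their mothers (r = 1/16) and first cousins through their fathers (r = 1/8).
r = 1/16 + 1/8 = 0.1875.

0.1875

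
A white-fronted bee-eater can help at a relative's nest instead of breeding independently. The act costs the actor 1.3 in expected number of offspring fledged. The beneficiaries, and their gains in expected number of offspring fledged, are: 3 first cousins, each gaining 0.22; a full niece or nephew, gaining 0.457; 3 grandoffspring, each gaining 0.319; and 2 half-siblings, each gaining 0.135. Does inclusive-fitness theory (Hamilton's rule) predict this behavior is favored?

No

Hamilton's rule: the trait is favored when the sum of r·B over every recipient exceeds the actor's cost C.
r to a first cousin = 0.125 (first cousins share one grandparent pair — two paths of length 4: r = 2·(1/2)^4 = 1/8).
r to a full niece or nephew = 0.25 (full aunt/uncle↔niece/nephew: two paths of length 3 through the shared grandparent pair: r = 2·(1/2)^3 = 1/4).
r to a grandoffspring = 1/4 (two parent–offspring links: r = (1/2)^2 = 1/4).
r to a half-sibling = 0.25 (half-sibs share one parent — one path of length 2: r = (1/2)^2 = 1/4).
Summing one r·B term per recipient: 3·0.125·0.22 + 1·0.25·0.457 + 3·0.25·0.319 + 2·0.25·0.135 = 0.5035.
0.5035 < 1.3: the indirect benefit is less than the cost.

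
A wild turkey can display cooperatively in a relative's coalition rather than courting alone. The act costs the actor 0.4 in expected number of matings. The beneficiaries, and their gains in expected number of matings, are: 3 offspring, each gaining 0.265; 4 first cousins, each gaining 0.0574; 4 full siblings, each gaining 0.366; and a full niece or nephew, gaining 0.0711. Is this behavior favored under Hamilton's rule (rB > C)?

Yes

Hamilton's rule: the trait is favored when the sum of r·B over every recipient exceeds the actor's cost C.
r to an offspring = 1/2 (one parent–offspring link: r = (1/2)^1 = 1/2).
r to a first cousin = 1/8 (first cousins share one grandparent pair — two paths of length 4: r = 2·(1/2)^4 = 1/8).
r to a full sibling = 1/2 (full sibs share both parents — two paths of length 2: r = 2·(1/2)^2 = 1/2).
r to a full niece or nephew = 1/4 (full aunt/uncle↔niece/nephew: two paths of length 3 through the shared grandparent pair: r = 2·(1/2)^3 = 1/4).
Summing one r·B term per recipient: 3·0.5·0.265 + 4·0.125·0.0574 + 4·0.5·0.366 + 1·0.25·0.0711 = 1.175975.
1.175975 > 0.4: the indirect benefit exceeds the cost.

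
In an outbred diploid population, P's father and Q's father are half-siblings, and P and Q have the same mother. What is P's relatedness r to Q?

0.3125

Independent pedigree routes through distinct common ancestors add.
P and Q are related in two ways: half first cousins through their fathers (r = 1/16) and half-sibs through their shared mother (r = 1/4).
r = 1/16 + 1/4 = 0.3125.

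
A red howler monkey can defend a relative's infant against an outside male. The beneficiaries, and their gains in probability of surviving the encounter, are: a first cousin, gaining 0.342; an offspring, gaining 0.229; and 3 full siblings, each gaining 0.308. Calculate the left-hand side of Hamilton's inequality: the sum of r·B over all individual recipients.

r to a first cousin = 1/8 (first cousins share one grandparent pair — two paths of length 4: r = 2·(1/2)^4 = 1/8).
r to an offspring = 0.5 (one parent–offspring link: r = (1/2)^1 = 1/2).
r to a full sibling = 0.5 (full sibs share both parents — two paths of length 2: r = 2·(1/2)^2 = 1/2).
Summing one r·B term per recipient: 1·0.125·0.342 + 1·0.5·0.229 + 3·0.5·0.308 = 0.61925.

0.61925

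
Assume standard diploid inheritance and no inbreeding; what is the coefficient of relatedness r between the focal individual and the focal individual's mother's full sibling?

0.25

Each parent–offspring link contributes a factor of 1/2, and independent paths through distinct common ancestors add.
Full aunt/uncle↔niece/nephew: two paths of length 3 through the shared grandparent pair: r = 2·(1/2)^3 = 1/4.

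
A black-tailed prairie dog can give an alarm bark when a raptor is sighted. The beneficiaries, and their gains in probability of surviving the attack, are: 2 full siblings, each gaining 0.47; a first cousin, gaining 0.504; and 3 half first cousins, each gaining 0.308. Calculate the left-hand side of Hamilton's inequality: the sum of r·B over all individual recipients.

0.59075

r to a full sibling = 0.5 (full sibs share both parents — two paths of length 2: r = 2·(1/2)^2 = 1/2).
r to a first cousin = 0.125 (first cousins share one grandparent pair — two paths of length 4: r = 2·(1/2)^4 = 1/8).
r to a half first cousin = 0.0625 (half first cousins share one grandparent — one path of length 4: r = (1/2)^4 = 1/16).
Summing one r·B term per recipient: 2·0.5·0.47 + 1·0.125·0.504 + 3·0.0625·0.308 = 0.59075.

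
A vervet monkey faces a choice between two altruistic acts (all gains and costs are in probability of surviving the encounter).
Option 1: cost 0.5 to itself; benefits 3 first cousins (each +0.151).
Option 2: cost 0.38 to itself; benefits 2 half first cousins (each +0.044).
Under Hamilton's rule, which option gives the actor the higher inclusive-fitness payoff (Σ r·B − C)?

Option 2

Option 1: r to a first cousin = 0.125.
Option 1: Σ r·B − C = (3·0.125·0.151) − 0.5 = -0.443375.
Option 2: r to a half first cousin = 0.0625.
Option 2: Σ r·B − C = (2·0.0625·0.044) − 0.38 = -0.3745.
Option 2 has the higher net inclusive-fitness payoff.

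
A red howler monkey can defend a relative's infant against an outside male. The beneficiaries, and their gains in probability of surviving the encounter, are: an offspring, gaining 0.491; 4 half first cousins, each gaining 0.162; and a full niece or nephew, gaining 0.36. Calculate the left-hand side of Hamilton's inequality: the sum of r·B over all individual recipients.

r to an offspring = 0.5 (one parent–offspring link: r = (1/2)^1 = 1/2).
r to a half first cousin = 0.0625 (half first cousins share one grandparent — one path of length 4: r = (1/2)^4 = 1/16).
r to a full niece or nephew = 1/4 (full aunt/uncle↔niece/nephew: two paths of length 3 through the shared grandparent pair: r = 2·(1/2)^3 = 1/4).
Summing one r·B term per recipient: 1·0.5·0.491 + 4·0.0625·0.162 + 1·0.25·0.36 = 0.376.

0.376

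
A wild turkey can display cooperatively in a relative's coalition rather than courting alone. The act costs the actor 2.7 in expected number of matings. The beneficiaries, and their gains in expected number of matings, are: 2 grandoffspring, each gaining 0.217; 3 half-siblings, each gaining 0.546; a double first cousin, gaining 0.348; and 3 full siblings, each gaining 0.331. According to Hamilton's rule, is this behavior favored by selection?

No

Hamilton's rule: the trait is favored when the sum of r·B over every recipient exceeds the actor's cost C.
r to a grandoffspring = 1/4 (two parent–offspring links: r = (1/2)^2 = 1/4).
r to a half-sibling = 1/4 (half-sibs share one parent — one path of length 2: r = (1/2)^2 = 1/4).
r to a double first cousin = 1/4 (double first cousins share both grandparent pairs — four paths of length 4: r = 4·(1/2)^4 = 1/4).
r to a full sibling = 0.5 (full sibs share both parents — two paths of length 2: r = 2·(1/2)^2 = 1/2).
Summing one r·B term per recipient: 2·0.25·0.217 + 3·0.25·0.546 + 1·0.25·0.348 + 3·0.5·0.331 = 1.1015.
1.1015 < 2.7: the indirect benefit is less than the cost.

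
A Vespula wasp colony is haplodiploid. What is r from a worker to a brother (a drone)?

0.25

Her haploid brother carries none of their father's genes and a random half of their mother's genome; that half matches the maternal half of her own genome with probability 1/2: r = 1/2 · 1/2 = 1/4.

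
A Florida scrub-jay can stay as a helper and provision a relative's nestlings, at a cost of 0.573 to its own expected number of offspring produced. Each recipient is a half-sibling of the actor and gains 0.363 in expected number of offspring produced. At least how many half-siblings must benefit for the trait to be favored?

r to a half-sibling = 1/4 (half-sibs share one parent — one path of length 2: r = (1/2)^2 = 1/4).
Hamilton's rule: n·r·B > C  ⇒  n > C/(r·B) = 0.573/(0.25·0.363) = 6.314.
The smallest integer exceeding 6.314 is 7.

7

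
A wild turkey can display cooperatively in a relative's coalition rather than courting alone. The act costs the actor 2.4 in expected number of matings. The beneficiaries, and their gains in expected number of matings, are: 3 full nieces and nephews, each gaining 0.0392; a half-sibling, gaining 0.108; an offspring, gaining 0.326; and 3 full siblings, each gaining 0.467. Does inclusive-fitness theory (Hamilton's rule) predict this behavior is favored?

Hamilton's rule: the trait is favored when the sum of r·B over every recipient exceeds the actor's cost C.
r to a full niece or nephew = 0.25 (full aunt/uncle↔niece/nephew: two paths of length 3 through the shared grandparent pair: r = 2·(1/2)^3 = 1/4).
r to a half-sibling = 1/4 (half-sibs share one parent — one path of length 2: r = (1/2)^2 = 1/4).
r to an offspring = 1/2 (one parent–offspring link: r = (1/2)^1 = 1/2).
r to a full sibling = 0.5 (full sibs share both parents — two paths of length 2: r = 2·(1/2)^2 = 1/2).
Summing one r·B term per recipient: 3·0.25·0.0392 + 1·0.25·0.108 + 1·0.5·0.326 + 3·0.5·0.467 = 0.9199.
0.9199 < 2.4: the indirect benefit is less than the cost.

No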